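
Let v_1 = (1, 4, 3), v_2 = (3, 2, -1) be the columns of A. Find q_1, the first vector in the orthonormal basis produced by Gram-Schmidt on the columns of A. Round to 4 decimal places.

v_1 = (1, 4, 3); ‖v_1‖ = 5.0990, so q_1 = (0.1961, 0.7845, 0.5883).

q_1 = (0.1961, 0.7845, 0.5883)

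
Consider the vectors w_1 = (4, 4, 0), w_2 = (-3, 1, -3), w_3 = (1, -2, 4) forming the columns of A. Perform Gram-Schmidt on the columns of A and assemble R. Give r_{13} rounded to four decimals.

q_1 = w_1/‖w_1‖ = (4, 4, 0)/5.6569 = (0.7071, 0.7071, 0.0000).
r_{13} = q_1·w_3 = -0.7071.

r_{13} = -0.7071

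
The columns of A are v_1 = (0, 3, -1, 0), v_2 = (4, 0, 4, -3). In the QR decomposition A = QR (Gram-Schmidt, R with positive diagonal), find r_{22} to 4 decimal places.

r_{22} = 6.2769

v_1 = (0, 3, -1, 0); ‖v_1‖ = 3.1623, so q_1 = (0.0000, 0.9487, -0.3162, 0.0000).
q_1·v_2 = 0.0000·4 + 0.9487·0 + (-0.3162)·4 + 0.0000·(-3) = -1.2649.
u_2 = v_2 + 1.2649·q_1 = (4.0000, 1.2000, 3.6000, -3.0000).
r_{22} = ‖u_2‖ = 6.2769.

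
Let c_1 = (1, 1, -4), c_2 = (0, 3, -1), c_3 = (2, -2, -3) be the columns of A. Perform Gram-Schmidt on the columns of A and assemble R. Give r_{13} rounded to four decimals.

c_1 = (1, 1, -4); ‖c_1‖ = 4.2426, so e_1 = (0.2357, 0.2357, -0.9428).
r_{13} = e_1·c_3 = 2.8284.

r_{13} = 2.8284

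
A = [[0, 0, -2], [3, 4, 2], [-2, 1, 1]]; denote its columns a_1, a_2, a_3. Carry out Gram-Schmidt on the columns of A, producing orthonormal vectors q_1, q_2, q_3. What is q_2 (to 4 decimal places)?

a_1 = (0, 3, -2); ‖a_1‖ = 3.6056, so q_1 = (0.0000, 0.8321, -0.5547).
q_1·a_2 = 0.0000·0 + 0.8321·4 + (-0.5547)·1 = 2.7735.
u_2 = a_2 − 2.7735·q_1 = (0.0000, 1.6923, 2.5385).
‖u_2‖ = 3.0509, so q_2 = (0.0000, 0.5547, 0.8321).

q_2 = (0.0000, 0.5547, 0.8321)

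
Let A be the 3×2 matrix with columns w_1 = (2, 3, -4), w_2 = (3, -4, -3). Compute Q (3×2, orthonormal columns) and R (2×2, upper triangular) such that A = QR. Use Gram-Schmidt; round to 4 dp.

q_1 = w_1/‖w_1‖ = (2, 3, -4)/5.3852 = (0.3714, 0.5571, -0.7428).
r_{12} = q_1·w_2 = 1.1142.
u_2 = w_2 − 1.1142·q_1 = (2.5862, -4.6207, -2.1724).
‖u_2‖ = 5.7235, so q_2 = (0.4519, -0.8073, -0.3796).

Q = [[0.3714, 0.4519], [0.5571, -0.8073], [-0.7428, -0.3796]], R = [[5.3852, 1.1142], [0.0000, 5.7235]]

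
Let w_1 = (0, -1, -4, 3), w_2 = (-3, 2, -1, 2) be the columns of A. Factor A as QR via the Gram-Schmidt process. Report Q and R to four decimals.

q_1 = w_1/‖w_1‖ = (0, -1, -4, 3)/5.0990 = (0.0000, -0.1961, -0.7845, 0.5883).
r_{12} = q_1·w_2 = 1.5689.
u_2 = w_2 − 1.5689·q_1 = (-3.0000, 2.3077, 0.2308, 1.0769).
‖u_2‖ = 3.9419, so q_2 = (-0.7611, 0.5854, 0.0585, 0.2732).

Q = [[0.0000, -0.7611], [-0.1961, 0.5854], [-0.7845, 0.0585], [0.5883, 0.2732]], R = [[5.0990, 1.5689], [0.0000, 3.9419]]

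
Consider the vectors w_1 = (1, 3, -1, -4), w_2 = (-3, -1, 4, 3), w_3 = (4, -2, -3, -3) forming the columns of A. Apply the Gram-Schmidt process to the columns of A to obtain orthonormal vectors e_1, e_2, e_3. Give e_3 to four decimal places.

w_1 = (1, 3, -1, -4); ‖w_1‖ = 5.1962, so e_1 = (0.1925, 0.5774, -0.1925, -0.7698).
e_1·w_2 = 0.1925·(-3) + 0.5774·(-1) + (-0.1925)·4 + (-0.7698)·3 = -4.2339.
u_2 = w_2 + 4.2339·e_1 = (-2.1852, 1.4444, 3.1852, -0.2593).
‖u_2‖ = 4.1321, so e_2 = (-0.5288, 0.3496, 0.7708, -0.0627).
e_1·w_3 = 0.1925·4 + 0.5774·(-2) + (-0.1925)·(-3) + (-0.7698)·(-3) = 2.5019; e_2·w_3 = (-0.5288)·4 + 0.3496·(-2) + 0.7708·(-3) + (-0.0627)·(-3) = -4.9388.
u_3 = w_3 − 2.5019·e_1 + 4.9388·e_2 = (0.9067, -1.7180, 1.2885, -1.3839).
‖u_3‖ = 2.7109, so e_3 = (0.3345, -0.6337, 0.4753, -0.5105).

e_3 = (0.3345, -0.6337, 0.4753, -0.5105)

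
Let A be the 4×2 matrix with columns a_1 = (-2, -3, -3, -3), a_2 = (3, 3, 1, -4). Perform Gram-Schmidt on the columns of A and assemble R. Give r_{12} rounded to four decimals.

r_{12} = -1.0776

e_1 = a_1/‖a_1‖ = (-2, -3, -3, -3)/5.5678 = (-0.3592, -0.5388, -0.5388, -0.5388).
r_{12} = e_1·a_2 = -1.0776.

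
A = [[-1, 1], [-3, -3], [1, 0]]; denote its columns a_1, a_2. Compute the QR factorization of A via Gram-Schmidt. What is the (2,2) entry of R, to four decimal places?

r_{22} = 2.0449

a_1 = (-1, -3, 1); ‖a_1‖ = 3.3166, so e_1 = (-0.3015, -0.9045, 0.3015).
e_1·a_2 = (-0.3015)·1 + (-0.9045)·(-3) + 0.3015·0 = 2.4121.
u_2 = a_2 − 2.4121·e_1 = (1.7273, -0.8182, -0.7273).
r_{22} = ‖u_2‖ = 2.0449.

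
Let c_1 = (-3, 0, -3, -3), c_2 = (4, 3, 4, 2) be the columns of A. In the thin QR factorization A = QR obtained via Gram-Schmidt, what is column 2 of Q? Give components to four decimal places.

e_2 = (0.1952, 0.8783, 0.1952, -0.3904)

c_1 = (-3, 0, -3, -3); ‖c_1‖ = 5.1962, so e_1 = (-0.5774, 0.0000, -0.5774, -0.5774).
e_1·c_2 = (-0.5774)·4 + 0.0000·3 + (-0.5774)·4 + (-0.5774)·2 = -5.7735.
u_2 = c_2 + 5.7735·e_1 = (0.6667, 3.0000, 0.6667, -1.3333).
‖u_2‖ = 3.4157, so e_2 = (0.1952, 0.8783, 0.1952, -0.3904).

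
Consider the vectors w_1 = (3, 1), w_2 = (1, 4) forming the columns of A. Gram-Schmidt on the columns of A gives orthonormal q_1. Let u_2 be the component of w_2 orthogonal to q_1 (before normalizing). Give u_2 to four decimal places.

u_2 = (-1.1000, 3.3000)

w_1 = (3, 1); ‖w_1‖ = 3.1623, so q_1 = (0.9487, 0.3162).
q_1·w_2 = 0.9487·1 + 0.3162·4 = 2.2136.
u_2 = w_2 − 2.2136·q_1 = (-1.1000, 3.3000).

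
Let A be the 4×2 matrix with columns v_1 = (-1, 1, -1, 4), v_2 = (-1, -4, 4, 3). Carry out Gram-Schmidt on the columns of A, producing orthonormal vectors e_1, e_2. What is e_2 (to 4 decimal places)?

e_2 = (-0.1155, -0.6684, 0.6684, 0.3053)

v_1 = (-1, 1, -1, 4); ‖v_1‖ = 4.3589, so e_1 = (-0.2294, 0.2294, -0.2294, 0.9177).
e_1·v_2 = (-0.2294)·(-1) + 0.2294·(-4) + (-0.2294)·4 + 0.9177·3 = 1.1471.
u_2 = v_2 − 1.1471·e_1 = (-0.7368, -4.2632, 4.2632, 1.9474).
‖u_2‖ = 6.3784, so e_2 = (-0.1155, -0.6684, 0.6684, 0.3053).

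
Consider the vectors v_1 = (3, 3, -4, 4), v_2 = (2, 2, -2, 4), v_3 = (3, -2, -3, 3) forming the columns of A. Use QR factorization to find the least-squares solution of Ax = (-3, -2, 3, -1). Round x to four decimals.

v_1 = (3, 3, -4, 4); ‖v_1‖ = 7.0711, so e_1 = (0.4243, 0.4243, -0.5657, 0.5657).
e_1·v_2 = 0.4243·2 + 0.4243·2 + (-0.5657)·(-2) + 0.5657·4 = 5.0912.
u_2 = v_2 − 5.0912·e_1 = (-0.1600, -0.1600, 0.8800, 1.1200).
‖u_2‖ = 1.4422, so e_2 = (-0.1109, -0.1109, 0.6102, 0.7766).
e_1·v_3 = 0.4243·3 + 0.4243·(-2) + (-0.5657)·(-3) + 0.5657·3 = 3.8184; e_2·v_3 = (-0.1109)·3 + (-0.1109)·(-2) + 0.6102·(-3) + 0.7766·3 = 0.3883.
u_3 = v_3 − 3.8184·e_1 − 0.3883·e_2 = (1.4231, -3.5769, -1.0769, 0.5385).
‖u_3‖ = 4.0335, so e_3 = (0.3528, -0.8868, -0.2670, 0.1335).
Qᵀb = (-4.3841, 1.6086, -0.2193).
Back-substitute: x_3 = -0.2193/4.0335 = -0.0544.
x_2 = (1.6086 − 0.3883·(-0.0544))/1.4422 = 1.1300.
x_1 = (-4.3841 − 5.0912·1.1300 − 3.8184·(-0.0544))/7.0711 = -1.4043.

x = (-1.4043, 1.1300, -0.0544)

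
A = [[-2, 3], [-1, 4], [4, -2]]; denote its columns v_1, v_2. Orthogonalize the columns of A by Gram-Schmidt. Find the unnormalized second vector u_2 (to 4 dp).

u_2 = (1.2857, 3.1429, 1.4286)

v_1 = (-2, -1, 4); ‖v_1‖ = 4.5826, so q_1 = (-0.4364, -0.2182, 0.8729).
q_1·v_2 = (-0.4364)·3 + (-0.2182)·4 + 0.8729·(-2) = -3.9279.
u_2 = v_2 + 3.9279·q_1 = (1.2857, 3.1429, 1.4286).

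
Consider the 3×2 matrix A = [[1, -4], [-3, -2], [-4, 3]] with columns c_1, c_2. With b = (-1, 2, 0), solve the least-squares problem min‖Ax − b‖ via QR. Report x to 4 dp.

x = (-0.3104, -0.1070)

c_1 = (1, -3, -4); ‖c_1‖ = 5.0990, so q_1 = (0.1961, -0.5883, -0.7845).
q_1·c_2 = 0.1961·(-4) + (-0.5883)·(-2) + (-0.7845)·3 = -1.9612.
u_2 = c_2 + 1.9612·q_1 = (-3.6154, -3.1538, 1.4615).
‖u_2‖ = 5.0154, so q_2 = (-0.7209, -0.6288, 0.2914).
Qᵀb = (-1.3728, -0.5368).
Back-substitute: x_2 = -0.5368/5.0154 = -0.1070.
x_1 = (-1.3728 + 1.9612·(-0.1070))/5.0990 = -0.3104.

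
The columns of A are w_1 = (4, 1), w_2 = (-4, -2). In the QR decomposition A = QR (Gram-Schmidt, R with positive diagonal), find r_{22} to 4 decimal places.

e_1 = w_1/‖w_1‖ = (4, 1)/4.1231 = (0.9701, 0.2425).
r_{12} = e_1·w_2 = -4.3656.
u_2 = w_2 + 4.3656·e_1 = (0.2353, -0.9412).
r_{22} = ‖u_2‖ = 0.9701.

r_{22} = 0.9701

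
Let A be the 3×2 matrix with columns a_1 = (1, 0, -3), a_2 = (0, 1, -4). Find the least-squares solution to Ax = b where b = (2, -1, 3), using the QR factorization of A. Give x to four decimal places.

a_1 = (1, 0, -3); ‖a_1‖ = 3.1623, so e_1 = (0.3162, 0.0000, -0.9487).
e_1·a_2 = 0.3162·0 + 0.0000·1 + (-0.9487)·(-4) = 3.7947.
u_2 = a_2 − 3.7947·e_1 = (-1.2000, 1.0000, -0.4000).
‖u_2‖ = 1.6125, so e_2 = (-0.7442, 0.6202, -0.2481).
Qᵀb = (-2.2136, -2.8528).
Back-substitute: x_2 = -2.8528/1.6125 = -1.7692.
x_1 = (-2.2136 − 3.7947·(-1.7692))/3.1623 = 1.4231.

x = (1.4231, -1.7692)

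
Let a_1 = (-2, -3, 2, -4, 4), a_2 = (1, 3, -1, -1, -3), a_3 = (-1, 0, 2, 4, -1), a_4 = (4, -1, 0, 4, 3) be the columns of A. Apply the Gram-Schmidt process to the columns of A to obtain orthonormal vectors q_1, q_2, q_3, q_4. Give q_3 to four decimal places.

a_1 = (-2, -3, 2, -4, 4); ‖a_1‖ = 7.0000, so q_1 = (-0.2857, -0.4286, 0.2857, -0.5714, 0.5714).
q_1·a_2 = (-0.2857)·1 + (-0.4286)·3 + 0.2857·(-1) + (-0.5714)·(-1) + 0.5714·(-3) = -3.0000.
u_2 = a_2 + 3.0000·q_1 = (0.1429, 1.7143, -0.1429, -2.7143, -1.2857).
‖u_2‖ = 3.4641, so q_2 = (0.0412, 0.4949, -0.0412, -0.7835, -0.3712).
q_1·a_3 = (-0.2857)·(-1) + (-0.4286)·0 + 0.2857·2 + (-0.5714)·4 + 0.5714·(-1) = -2.0000; q_2·a_3 = 0.0412·(-1) + 0.4949·0 + (-0.0412)·2 + (-0.7835)·4 + (-0.3712)·(-1) = -2.8868.
u_3 = a_3 + 2.0000·q_1 + 2.8868·q_2 = (-1.4524, 0.5714, 2.4524, 0.5952, -0.9286).
‖u_3‖ = 3.1091, so q_3 = (-0.4671, 0.1838, 0.7888, 0.1914, -0.2987).

q_3 = (-0.4671, 0.1838, 0.7888, 0.1914, -0.2987)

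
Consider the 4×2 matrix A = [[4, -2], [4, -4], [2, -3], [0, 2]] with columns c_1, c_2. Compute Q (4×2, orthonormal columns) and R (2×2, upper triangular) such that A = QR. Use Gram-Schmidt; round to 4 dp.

Q = [[0.6667, 0.4714], [0.6667, -0.2357], [0.3333, -0.4714], [0.0000, 0.7071]], R = [[6.0000, -5.0000], [0.0000, 2.8284]]

c_1 = (4, 4, 2, 0); ‖c_1‖ = 6.0000, so q_1 = (0.6667, 0.6667, 0.3333, 0.0000).
q_1·c_2 = 0.6667·(-2) + 0.6667·(-4) + 0.3333·(-3) + 0.0000·2 = -5.0000.
u_2 = c_2 + 5.0000·q_1 = (1.3333, -0.6667, -1.3333, 2.0000).
‖u_2‖ = 2.8284, so q_2 = (0.4714, -0.2357, -0.4714, 0.7071).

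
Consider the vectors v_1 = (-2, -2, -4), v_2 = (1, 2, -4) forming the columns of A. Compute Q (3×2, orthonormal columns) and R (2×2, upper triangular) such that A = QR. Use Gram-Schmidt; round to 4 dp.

Q = [[-0.4082, 0.4468], [-0.4082, 0.6906], [-0.8165, -0.5687]], R = [[4.8990, 2.0412], [0.0000, 4.1028]]

q_1 = v_1/‖v_1‖ = (-2, -2, -4)/4.8990 = (-0.4082, -0.4082, -0.8165).
r_{12} = q_1·v_2 = 2.0412.
u_2 = v_2 − 2.0412·q_1 = (1.8333, 2.8333, -2.3333).
‖u_2‖ = 4.1028, so q_2 = (0.4468, 0.6906, -0.5687).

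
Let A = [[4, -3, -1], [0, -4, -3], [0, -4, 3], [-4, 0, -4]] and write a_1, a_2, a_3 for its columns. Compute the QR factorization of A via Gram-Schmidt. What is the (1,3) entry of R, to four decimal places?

r_{13} = 2.1213

q_1 = a_1/‖a_1‖ = (4, 0, 0, -4)/5.6569 = (0.7071, 0.0000, 0.0000, -0.7071).
r_{13} = q_1·a_3 = 2.1213.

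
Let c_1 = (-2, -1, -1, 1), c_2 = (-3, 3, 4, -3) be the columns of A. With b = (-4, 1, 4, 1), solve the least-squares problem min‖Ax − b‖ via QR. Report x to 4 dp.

x = (0.9965, 0.7439)

c_1 = (-2, -1, -1, 1); ‖c_1‖ = 2.6458, so q_1 = (-0.7559, -0.3780, -0.3780, 0.3780).
q_1·c_2 = (-0.7559)·(-3) + (-0.3780)·3 + (-0.3780)·4 + 0.3780·(-3) = -1.5119.
u_2 = c_2 + 1.5119·q_1 = (-4.1429, 2.4286, 3.4286, -2.4286).
‖u_2‖ = 6.3808, so q_2 = (-0.6493, 0.3806, 0.5373, -0.3806).
Qᵀb = (1.5119, 4.7464).
Back-substitute: x_2 = 4.7464/6.3808 = 0.7439.
x_1 = (1.5119 + 1.5119·0.7439)/2.6458 = 0.9965.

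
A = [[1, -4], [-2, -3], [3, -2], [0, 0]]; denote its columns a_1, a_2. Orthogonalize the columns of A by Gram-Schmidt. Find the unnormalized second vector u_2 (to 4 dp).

a_1 = (1, -2, 3, 0); ‖a_1‖ = 3.7417, so e_1 = (0.2673, -0.5345, 0.8018, 0.0000).
e_1·a_2 = 0.2673·(-4) + (-0.5345)·(-3) + 0.8018·(-2) + 0.0000·0 = -1.0690.
u_2 = a_2 + 1.0690·e_1 = (-3.7143, -3.5714, -1.1429, 0.0000).

u_2 = (-3.7143, -3.5714, -1.1429, 0.0000)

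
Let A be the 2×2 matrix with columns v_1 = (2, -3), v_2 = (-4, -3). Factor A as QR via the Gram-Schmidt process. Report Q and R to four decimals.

v_1 = (2, -3); ‖v_1‖ = 3.6056, so e_1 = (0.5547, -0.8321).
e_1·v_2 = 0.5547·(-4) + (-0.8321)·(-3) = 0.2774.
u_2 = v_2 − 0.2774·e_1 = (-4.1538, -2.7692).
‖u_2‖ = 4.9923, so e_2 = (-0.8321, -0.5547).

Q = [[0.5547, -0.8321], [-0.8321, -0.5547]], R = [[3.6056, 0.2774], [0.0000, 4.9923]]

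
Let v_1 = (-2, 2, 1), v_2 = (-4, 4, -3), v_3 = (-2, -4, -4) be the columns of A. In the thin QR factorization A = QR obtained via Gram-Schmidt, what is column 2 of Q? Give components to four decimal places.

e_2 = (-0.2357, 0.2357, -0.9428)

e_1 = v_1/‖v_1‖ = (-2, 2, 1)/3.0000 = (-0.6667, 0.6667, 0.3333).
r_{12} = e_1·v_2 = 4.3333.
u_2 = v_2 − 4.3333·e_1 = (-1.1111, 1.1111, -4.4444).
‖u_2‖ = 4.7140, so e_2 = (-0.2357, 0.2357, -0.9428).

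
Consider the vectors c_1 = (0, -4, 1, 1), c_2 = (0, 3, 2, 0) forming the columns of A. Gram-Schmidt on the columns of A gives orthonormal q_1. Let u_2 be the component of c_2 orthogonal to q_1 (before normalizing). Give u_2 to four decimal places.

q_1 = c_1/‖c_1‖ = (0, -4, 1, 1)/4.2426 = (0.0000, -0.9428, 0.2357, 0.2357).
r_{12} = q_1·c_2 = -2.3570.
u_2 = c_2 + 2.3570·q_1 = (0.0000, 0.7778, 2.5556, 0.5556).

u_2 = (0.0000, 0.7778, 2.5556, 0.5556)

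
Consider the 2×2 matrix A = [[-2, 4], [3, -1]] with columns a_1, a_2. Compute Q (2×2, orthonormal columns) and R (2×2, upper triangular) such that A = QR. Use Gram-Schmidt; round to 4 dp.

Q = [[-0.5547, 0.8321], [0.8321, 0.5547]], R = [[3.6056, -3.0509], [0.0000, 2.7735]]

a_1 = (-2, 3); ‖a_1‖ = 3.6056, so e_1 = (-0.5547, 0.8321).
e_1·a_2 = (-0.5547)·4 + 0.8321·(-1) = -3.0509.
u_2 = a_2 + 3.0509·e_1 = (2.3077, 1.5385).
‖u_2‖ = 2.7735, so e_2 = (0.8321, 0.5547).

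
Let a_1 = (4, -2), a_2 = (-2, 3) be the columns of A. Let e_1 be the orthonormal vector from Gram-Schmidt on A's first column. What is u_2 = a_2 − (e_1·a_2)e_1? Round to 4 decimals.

u_2 = (0.8000, 1.6000)

a_1 = (4, -2); ‖a_1‖ = 4.4721, so e_1 = (0.8944, -0.4472).
e_1·a_2 = 0.8944·(-2) + (-0.4472)·3 = -3.1305.
u_2 = a_2 + 3.1305·e_1 = (0.8000, 1.6000).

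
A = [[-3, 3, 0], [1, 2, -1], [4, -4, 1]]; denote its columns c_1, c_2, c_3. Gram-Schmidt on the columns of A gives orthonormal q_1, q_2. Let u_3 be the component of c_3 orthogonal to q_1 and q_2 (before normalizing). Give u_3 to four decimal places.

c_1 = (-3, 1, 4); ‖c_1‖ = 5.0990, so q_1 = (-0.5883, 0.1961, 0.7845).
q_1·c_2 = (-0.5883)·3 + 0.1961·2 + 0.7845·(-4) = -4.5107.
u_2 = c_2 + 4.5107·q_1 = (0.3462, 2.8846, -0.4615).
‖u_2‖ = 2.9417, so q_2 = (0.1177, 0.9806, -0.1569).
q_1·c_3 = (-0.5883)·0 + 0.1961·(-1) + 0.7845·1 = 0.5883; q_2·c_3 = 0.1177·0 + 0.9806·(-1) + (-0.1569)·1 = -1.1375.
u_3 = c_3 − 0.5883·q_1 + 1.1375·q_2 = (0.4800, 0.0000, 0.3600).

u_3 = (0.4800, 0.0000, 0.3600)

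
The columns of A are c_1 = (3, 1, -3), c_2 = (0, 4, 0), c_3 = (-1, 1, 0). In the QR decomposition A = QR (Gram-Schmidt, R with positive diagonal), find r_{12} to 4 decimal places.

r_{12} = 0.9177

q_1 = c_1/‖c_1‖ = (3, 1, -3)/4.3589 = (0.6882, 0.2294, -0.6882).
r_{12} = q_1·c_2 = 0.9177.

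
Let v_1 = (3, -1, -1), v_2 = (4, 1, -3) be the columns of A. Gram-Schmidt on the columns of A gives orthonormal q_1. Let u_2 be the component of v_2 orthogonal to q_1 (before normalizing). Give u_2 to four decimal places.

u_2 = (0.1818, 2.2727, -1.7273)

q_1 = v_1/‖v_1‖ = (3, -1, -1)/3.3166 = (0.9045, -0.3015, -0.3015).
r_{12} = q_1·v_2 = 4.2212.
u_2 = v_2 − 4.2212·q_1 = (0.1818, 2.2727, -1.7273).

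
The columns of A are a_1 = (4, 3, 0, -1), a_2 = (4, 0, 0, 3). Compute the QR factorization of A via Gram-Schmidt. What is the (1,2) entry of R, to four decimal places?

e_1 = a_1/‖a_1‖ = (4, 3, 0, -1)/5.0990 = (0.7845, 0.5883, 0.0000, -0.1961).
r_{12} = e_1·a_2 = 2.5495.

r_{12} = 2.5495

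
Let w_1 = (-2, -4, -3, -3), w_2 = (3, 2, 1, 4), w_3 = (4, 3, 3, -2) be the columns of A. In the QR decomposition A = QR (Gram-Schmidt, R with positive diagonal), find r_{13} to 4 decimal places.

r_{13} = -3.7311

w_1 = (-2, -4, -3, -3); ‖w_1‖ = 6.1644, so e_1 = (-0.3244, -0.6489, -0.4867, -0.4867).
r_{13} = e_1·w_3 = -3.7311.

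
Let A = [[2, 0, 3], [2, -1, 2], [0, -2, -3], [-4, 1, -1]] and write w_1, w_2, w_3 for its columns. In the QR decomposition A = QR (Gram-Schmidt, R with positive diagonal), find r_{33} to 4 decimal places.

w_1 = (2, 2, 0, -4); ‖w_1‖ = 4.8990, so e_1 = (0.4082, 0.4082, 0.0000, -0.8165).
e_1·w_2 = 0.4082·0 + 0.4082·(-1) + 0.0000·(-2) + (-0.8165)·1 = -1.2247.
u_2 = w_2 + 1.2247·e_1 = (0.5000, -0.5000, -2.0000, 0.0000).
‖u_2‖ = 2.1213, so e_2 = (0.2357, -0.2357, -0.9428, 0.0000).
e_1·w_3 = 0.4082·3 + 0.4082·2 + 0.0000·(-3) + (-0.8165)·(-1) = 2.8577; e_2·w_3 = 0.2357·3 + (-0.2357)·2 + (-0.9428)·(-3) + (0.0000)·(-1) = 3.0641.
u_3 = w_3 − 2.8577·e_1 − 3.0641·e_2 = (1.1111, 1.5556, -0.1111, 1.3333).
r_{33} = ‖u_3‖ = 2.3333.

r_{33} = 2.3333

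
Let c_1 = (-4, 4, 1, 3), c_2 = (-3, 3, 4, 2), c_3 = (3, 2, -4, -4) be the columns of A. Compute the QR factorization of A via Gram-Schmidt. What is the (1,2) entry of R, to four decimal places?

r_{12} = 5.2463

e_1 = c_1/‖c_1‖ = (-4, 4, 1, 3)/6.4807 = (-0.6172, 0.6172, 0.1543, 0.4629).
r_{12} = e_1·c_2 = 5.2463.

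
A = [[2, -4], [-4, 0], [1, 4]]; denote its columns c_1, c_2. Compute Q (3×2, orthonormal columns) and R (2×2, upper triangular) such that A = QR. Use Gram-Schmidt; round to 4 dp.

c_1 = (2, -4, 1); ‖c_1‖ = 4.5826, so e_1 = (0.4364, -0.8729, 0.2182).
e_1·c_2 = 0.4364·(-4) + (-0.8729)·0 + 0.2182·4 = -0.8729.
u_2 = c_2 + 0.8729·e_1 = (-3.6190, -0.7619, 4.1905).
‖u_2‖ = 5.5891, so e_2 = (-0.6475, -0.1363, 0.7498).

Q = [[0.4364, -0.6475], [-0.8729, -0.1363], [0.2182, 0.7498]], R = [[4.5826, -0.8729], [0.0000, 5.5891]]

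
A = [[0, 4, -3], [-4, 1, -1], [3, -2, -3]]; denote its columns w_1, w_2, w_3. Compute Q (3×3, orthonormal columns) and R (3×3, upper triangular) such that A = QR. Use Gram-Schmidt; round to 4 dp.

w_1 = (0, -4, 3); ‖w_1‖ = 5.0000, so e_1 = (0.0000, -0.8000, 0.6000).
e_1·w_2 = 0.0000·4 + (-0.8000)·1 + 0.6000·(-2) = -2.0000.
u_2 = w_2 + 2.0000·e_1 = (4.0000, -0.6000, -0.8000).
‖u_2‖ = 4.1231, so e_2 = (0.9701, -0.1455, -0.1940).
e_1·w_3 = 0.0000·(-3) + (-0.8000)·(-1) + 0.6000·(-3) = -1.0000; e_2·w_3 = 0.9701·(-3) + (-0.1455)·(-1) + (-0.1940)·(-3) = -2.1828.
u_3 = w_3 + 1.0000·e_1 + 2.1828·e_2 = (-0.8824, -2.1176, -2.8235).
‖u_3‖ = 3.6380, so e_3 = (-0.2425, -0.5821, -0.7761).

Q = [[0.0000, 0.9701, -0.2425], [-0.8000, -0.1455, -0.5821], [0.6000, -0.1940, -0.7761]], R = [[5.0000, -2.0000, -1.0000], [0.0000, 4.1231, -2.1828], [0.0000, 0.0000, 3.6380]]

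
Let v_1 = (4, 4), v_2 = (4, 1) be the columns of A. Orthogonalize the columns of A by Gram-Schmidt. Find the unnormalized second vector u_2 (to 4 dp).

v_1 = (4, 4); ‖v_1‖ = 5.6569, so e_1 = (0.7071, 0.7071).
e_1·v_2 = 0.7071·4 + 0.7071·1 = 3.5355.
u_2 = v_2 − 3.5355·e_1 = (1.5000, -1.5000).

u_2 = (1.5000, -1.5000)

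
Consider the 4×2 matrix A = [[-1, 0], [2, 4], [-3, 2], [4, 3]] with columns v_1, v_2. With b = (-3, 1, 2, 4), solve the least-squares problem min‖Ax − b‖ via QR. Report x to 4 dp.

v_1 = (-1, 2, -3, 4); ‖v_1‖ = 5.4772, so q_1 = (-0.1826, 0.3651, -0.5477, 0.7303).
q_1·v_2 = (-0.1826)·0 + 0.3651·4 + (-0.5477)·2 + 0.7303·3 = 2.5560.
u_2 = v_2 − 2.5560·q_1 = (0.4667, 3.0667, 3.4000, 1.1333).
‖u_2‖ = 4.7399, so q_2 = (0.0985, 0.6470, 0.7173, 0.2391).
Qᵀb = (2.7386, 2.7427).
Back-substitute: x_2 = 2.7427/4.7399 = 0.5786.
x_1 = (2.7386 − 2.5560·0.5786)/5.4772 = 0.2300.

x = (0.2300, 0.5786)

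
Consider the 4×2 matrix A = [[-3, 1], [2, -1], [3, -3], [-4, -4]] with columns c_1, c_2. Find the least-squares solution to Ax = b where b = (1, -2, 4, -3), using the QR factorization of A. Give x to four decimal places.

x = (0.4432, 0.0783)

q_1 = c_1/‖c_1‖ = (-3, 2, 3, -4)/6.1644 = (-0.4867, 0.3244, 0.4867, -0.6489).
r_{12} = q_1·c_2 = 0.3244.
u_2 = c_2 − 0.3244·q_1 = (1.1579, -1.1053, -3.1579, -3.7895).
‖u_2‖ = 5.1860, so q_2 = (0.2233, -0.2131, -0.6089, -0.7307).
Qᵀb = (2.7578, 0.4060).
Back-substitute: x_2 = 0.4060/5.1860 = 0.0783.
x_1 = (2.7578 − 0.3244·0.0783)/6.1644 = 0.4432.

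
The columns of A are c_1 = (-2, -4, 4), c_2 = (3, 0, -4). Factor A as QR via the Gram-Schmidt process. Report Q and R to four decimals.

Q = [[-0.3333, 0.5230], [-0.6667, -0.7191], [0.6667, -0.4576]], R = [[6.0000, -3.6667], [0.0000, 3.3993]]

c_1 = (-2, -4, 4); ‖c_1‖ = 6.0000, so q_1 = (-0.3333, -0.6667, 0.6667).
q_1·c_2 = (-0.3333)·3 + (-0.6667)·0 + 0.6667·(-4) = -3.6667.
u_2 = c_2 + 3.6667·q_1 = (1.7778, -2.4444, -1.5556).
‖u_2‖ = 3.3993, so q_2 = (0.5230, -0.7191, -0.4576).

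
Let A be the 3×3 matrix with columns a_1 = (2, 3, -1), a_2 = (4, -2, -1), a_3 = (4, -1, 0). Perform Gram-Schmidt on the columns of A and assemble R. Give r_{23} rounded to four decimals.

r_{23} = 3.7520

q_1 = a_1/‖a_1‖ = (2, 3, -1)/3.7417 = (0.5345, 0.8018, -0.2673).
r_{12} = q_1·a_2 = 0.8018.
u_2 = a_2 − 0.8018·q_1 = (3.5714, -2.6429, -0.7857).
‖u_2‖ = 4.5119, so q_2 = (0.7916, -0.5858, -0.1741).
r_{23} = q_2·a_3 = 3.7520.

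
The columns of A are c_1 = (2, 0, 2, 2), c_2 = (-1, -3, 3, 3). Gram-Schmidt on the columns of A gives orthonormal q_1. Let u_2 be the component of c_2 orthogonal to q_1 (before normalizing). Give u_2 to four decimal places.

q_1 = c_1/‖c_1‖ = (2, 0, 2, 2)/3.4641 = (0.5774, 0.0000, 0.5774, 0.5774).
r_{12} = q_1·c_2 = 2.8868.
u_2 = c_2 − 2.8868·q_1 = (-2.6667, -3.0000, 1.3333, 1.3333).

u_2 = (-2.6667, -3.0000, 1.3333, 1.3333)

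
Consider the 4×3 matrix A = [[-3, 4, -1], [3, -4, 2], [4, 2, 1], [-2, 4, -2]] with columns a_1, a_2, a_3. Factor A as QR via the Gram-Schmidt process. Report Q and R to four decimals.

a_1 = (-3, 3, 4, -2); ‖a_1‖ = 6.1644, so e_1 = (-0.4867, 0.4867, 0.6489, -0.3244).
e_1·a_2 = (-0.4867)·4 + 0.4867·(-4) + 0.6489·2 + (-0.3244)·4 = -3.8933.
u_2 = a_2 + 3.8933·e_1 = (2.1053, -2.1053, 4.5263, 2.7368).
‖u_2‖ = 6.0698, so e_2 = (0.3468, -0.3468, 0.7457, 0.4509).
e_1·a_3 = (-0.4867)·(-1) + 0.4867·2 + 0.6489·1 + (-0.3244)·(-2) = 2.7578; e_2·a_3 = 0.3468·(-1) + (-0.3468)·2 + 0.7457·1 + 0.4509·(-2) = -1.1966.
u_3 = a_3 − 2.7578·e_1 + 1.1966·e_2 = (0.7571, 0.2429, 0.1029, -0.5657).
‖u_3‖ = 0.9813, so e_3 = (0.7716, 0.2475, 0.1048, -0.5765).

Q = [[-0.4867, 0.3468, 0.7716], [0.4867, -0.3468, 0.2475], [0.6489, 0.7457, 0.1048], [-0.3244, 0.4509, -0.5765]], R = [[6.1644, -3.8933, 2.7578], [0.0000, 6.0698, -1.1966], [0.0000, 0.0000, 0.9813]]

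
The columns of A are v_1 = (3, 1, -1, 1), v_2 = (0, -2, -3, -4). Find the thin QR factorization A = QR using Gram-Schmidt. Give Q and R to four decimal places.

v_1 = (3, 1, -1, 1); ‖v_1‖ = 3.4641, so q_1 = (0.8660, 0.2887, -0.2887, 0.2887).
q_1·v_2 = 0.8660·0 + 0.2887·(-2) + (-0.2887)·(-3) + 0.2887·(-4) = -0.8660.
u_2 = v_2 + 0.8660·q_1 = (0.7500, -1.7500, -3.2500, -3.7500).
‖u_2‖ = 5.3151, so q_2 = (0.1411, -0.3293, -0.6115, -0.7055).

Q = [[0.8660, 0.1411], [0.2887, -0.3293], [-0.2887, -0.6115], [0.2887, -0.7055]], R = [[3.4641, -0.8660], [0.0000, 5.3151]]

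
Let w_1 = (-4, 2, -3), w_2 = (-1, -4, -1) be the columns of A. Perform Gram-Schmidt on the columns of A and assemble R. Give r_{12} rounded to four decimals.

r_{12} = -0.1857

w_1 = (-4, 2, -3); ‖w_1‖ = 5.3852, so e_1 = (-0.7428, 0.3714, -0.5571).
r_{12} = e_1·w_2 = -0.1857.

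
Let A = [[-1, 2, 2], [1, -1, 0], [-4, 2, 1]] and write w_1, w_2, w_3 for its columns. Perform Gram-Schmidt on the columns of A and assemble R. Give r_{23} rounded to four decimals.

w_1 = (-1, 1, -4); ‖w_1‖ = 4.2426, so q_1 = (-0.2357, 0.2357, -0.9428).
q_1·w_2 = (-0.2357)·2 + 0.2357·(-1) + (-0.9428)·2 = -2.5927.
u_2 = w_2 + 2.5927·q_1 = (1.3889, -0.3889, -0.4444).
‖u_2‖ = 1.5092, so q_2 = (0.9203, -0.2577, -0.2945).
r_{23} = q_2·w_3 = 1.5460.

r_{23} = 1.5460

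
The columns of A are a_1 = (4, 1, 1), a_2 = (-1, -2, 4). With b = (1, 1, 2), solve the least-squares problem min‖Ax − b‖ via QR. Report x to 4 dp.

a_1 = (4, 1, 1); ‖a_1‖ = 4.2426, so q_1 = (0.9428, 0.2357, 0.2357).
q_1·a_2 = 0.9428·(-1) + 0.2357·(-2) + 0.2357·4 = -0.4714.
u_2 = a_2 + 0.4714·q_1 = (-0.5556, -1.8889, 4.1111).
‖u_2‖ = 4.5583, so q_2 = (-0.1219, -0.4144, 0.9019).
Qᵀb = (1.6499, 1.2675).
Back-substitute: x_2 = 1.2675/4.5583 = 0.2781.
x_1 = (1.6499 + 0.4714·0.2781)/4.2426 = 0.4198.

x = (0.4198, 0.2781)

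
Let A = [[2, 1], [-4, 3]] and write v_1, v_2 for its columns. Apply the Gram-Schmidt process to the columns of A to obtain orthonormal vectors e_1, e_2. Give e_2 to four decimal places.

v_1 = (2, -4); ‖v_1‖ = 4.4721, so e_1 = (0.4472, -0.8944).
e_1·v_2 = 0.4472·1 + (-0.8944)·3 = -2.2361.
u_2 = v_2 + 2.2361·e_1 = (2.0000, 1.0000).
‖u_2‖ = 2.2361, so e_2 = (0.8944, 0.4472).

e_2 = (0.8944, 0.4472)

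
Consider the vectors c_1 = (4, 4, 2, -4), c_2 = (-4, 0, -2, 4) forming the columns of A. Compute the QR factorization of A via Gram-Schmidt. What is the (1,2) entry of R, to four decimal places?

c_1 = (4, 4, 2, -4); ‖c_1‖ = 7.2111, so e_1 = (0.5547, 0.5547, 0.2774, -0.5547).
r_{12} = e_1·c_2 = -4.9923.

r_{12} = -4.9923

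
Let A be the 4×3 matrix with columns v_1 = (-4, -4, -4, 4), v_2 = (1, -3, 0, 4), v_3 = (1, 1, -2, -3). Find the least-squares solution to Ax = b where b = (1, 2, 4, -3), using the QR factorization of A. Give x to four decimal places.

x = (-0.5672, -0.4644, -0.6206)

v_1 = (-4, -4, -4, 4); ‖v_1‖ = 8.0000, so e_1 = (-0.5000, -0.5000, -0.5000, 0.5000).
e_1·v_2 = (-0.5000)·1 + (-0.5000)·(-3) + (-0.5000)·0 + 0.5000·4 = 3.0000.
u_2 = v_2 − 3.0000·e_1 = (2.5000, -1.5000, 1.5000, 2.5000).
‖u_2‖ = 4.1231, so e_2 = (0.6063, -0.3638, 0.3638, 0.6063).
e_1·v_3 = (-0.5000)·1 + (-0.5000)·1 + (-0.5000)·(-2) + 0.5000·(-3) = -1.5000; e_2·v_3 = 0.6063·1 + (-0.3638)·1 + 0.3638·(-2) + 0.6063·(-3) = -2.3041.
u_3 = v_3 + 1.5000·e_1 + 2.3041·e_2 = (1.6471, -0.5882, -1.9118, -0.8529).
‖u_3‖ = 2.7279, so e_3 = (0.6038, -0.2156, -0.7008, -0.3127).
Qᵀb = (-5.0000, -0.4851, -1.6928).
Back-substitute: x_3 = -1.6928/2.7279 = -0.6206.
x_2 = (-0.4851 + 2.3041·(-0.6206))/4.1231 = -0.4644.
x_1 = (-5.0000 − 3.0000·(-0.4644) + 1.5000·(-0.6206))/8.0000 = -0.5672.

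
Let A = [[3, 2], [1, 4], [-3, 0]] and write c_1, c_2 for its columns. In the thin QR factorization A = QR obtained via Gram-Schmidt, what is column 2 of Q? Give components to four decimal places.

q_2 = (0.1097, 0.9049, 0.4113)

c_1 = (3, 1, -3); ‖c_1‖ = 4.3589, so q_1 = (0.6882, 0.2294, -0.6882).
q_1·c_2 = 0.6882·2 + 0.2294·4 + (-0.6882)·0 = 2.2942.
u_2 = c_2 − 2.2942·q_1 = (0.4211, 3.4737, 1.5789).
‖u_2‖ = 3.8389, so q_2 = (0.1097, 0.9049, 0.4113).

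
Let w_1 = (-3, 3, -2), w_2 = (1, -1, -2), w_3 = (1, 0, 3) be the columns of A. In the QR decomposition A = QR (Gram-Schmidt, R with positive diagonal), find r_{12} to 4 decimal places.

w_1 = (-3, 3, -2); ‖w_1‖ = 4.6904, so q_1 = (-0.6396, 0.6396, -0.4264).
r_{12} = q_1·w_2 = -0.4264.

r_{12} = -0.4264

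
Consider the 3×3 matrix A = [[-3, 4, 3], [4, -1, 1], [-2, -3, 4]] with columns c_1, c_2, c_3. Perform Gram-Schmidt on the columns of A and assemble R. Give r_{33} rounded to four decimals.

c_1 = (-3, 4, -2); ‖c_1‖ = 5.3852, so q_1 = (-0.5571, 0.7428, -0.3714).
q_1·c_2 = (-0.5571)·4 + 0.7428·(-1) + (-0.3714)·(-3) = -1.8570.
u_2 = c_2 + 1.8570·q_1 = (2.9655, 0.3793, -3.6897).
‖u_2‖ = 4.7489, so q_2 = (0.6245, 0.0799, -0.7770).
q_1·c_3 = (-0.5571)·3 + 0.7428·1 + (-0.3714)·4 = -2.4140; q_2·c_3 = 0.6245·3 + 0.0799·1 + (-0.7770)·4 = -1.1545.
u_3 = c_3 + 2.4140·q_1 + 1.1545·q_2 = (2.3761, 2.8853, 2.2064).
r_{33} = ‖u_3‖ = 4.3404.

r_{33} = 4.3404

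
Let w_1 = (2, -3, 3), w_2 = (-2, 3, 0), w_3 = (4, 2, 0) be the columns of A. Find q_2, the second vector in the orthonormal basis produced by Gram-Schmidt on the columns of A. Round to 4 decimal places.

q_1 = w_1/‖w_1‖ = (2, -3, 3)/4.6904 = (0.4264, -0.6396, 0.6396).
r_{12} = q_1·w_2 = -2.7716.
u_2 = w_2 + 2.7716·q_1 = (-0.8182, 1.2273, 1.7727).
‖u_2‖ = 2.3061, so q_2 = (-0.3548, 0.5322, 0.7687).

q_2 = (-0.3548, 0.5322, 0.7687)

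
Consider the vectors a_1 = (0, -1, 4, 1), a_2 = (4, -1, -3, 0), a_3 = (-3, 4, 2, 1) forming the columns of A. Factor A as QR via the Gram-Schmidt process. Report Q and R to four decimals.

Q = [[0.0000, 0.9110, 0.2944], [-0.2357, -0.3669, 0.8523], [0.9428, -0.1265, 0.1085], [0.2357, 0.1392, 0.4184]], R = [[4.2426, -2.5927, 1.1785], [0.0000, 4.3906, -4.3147], [0.0000, 0.0000, 3.1614]]

a_1 = (0, -1, 4, 1); ‖a_1‖ = 4.2426, so e_1 = (0.0000, -0.2357, 0.9428, 0.2357).
e_1·a_2 = 0.0000·4 + (-0.2357)·(-1) + 0.9428·(-3) + 0.2357·0 = -2.5927.
u_2 = a_2 + 2.5927·e_1 = (4.0000, -1.6111, -0.5556, 0.6111).
‖u_2‖ = 4.3906, so e_2 = (0.9110, -0.3669, -0.1265, 0.1392).
e_1·a_3 = 0.0000·(-3) + (-0.2357)·4 + 0.9428·2 + 0.2357·1 = 1.1785; e_2·a_3 = 0.9110·(-3) + (-0.3669)·4 + (-0.1265)·2 + 0.1392·1 = -4.3147.
u_3 = a_3 − 1.1785·e_1 + 4.3147·e_2 = (0.9308, 2.6945, 0.3429, 1.3228).
‖u_3‖ = 3.1614, so e_3 = (0.2944, 0.8523, 0.1085, 0.4184).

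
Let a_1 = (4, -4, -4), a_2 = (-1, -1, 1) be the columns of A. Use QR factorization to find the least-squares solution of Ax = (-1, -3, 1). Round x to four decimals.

x = (0.2500, 2.0000)

a_1 = (4, -4, -4); ‖a_1‖ = 6.9282, so q_1 = (0.5774, -0.5774, -0.5774).
q_1·a_2 = 0.5774·(-1) + (-0.5774)·(-1) + (-0.5774)·1 = -0.5774.
u_2 = a_2 + 0.5774·q_1 = (-0.6667, -1.3333, 0.6667).
‖u_2‖ = 1.6330, so q_2 = (-0.4082, -0.8165, 0.4082).
Qᵀb = (0.5774, 3.2660).
Back-substitute: x_2 = 3.2660/1.6330 = 2.0000.
x_1 = (0.5774 + 0.5774·2.0000)/6.9282 = 0.2500.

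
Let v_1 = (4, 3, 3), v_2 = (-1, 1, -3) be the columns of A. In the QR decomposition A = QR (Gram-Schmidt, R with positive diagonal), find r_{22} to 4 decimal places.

r_{22} = 2.8388

v_1 = (4, 3, 3); ‖v_1‖ = 5.8310, so e_1 = (0.6860, 0.5145, 0.5145).
e_1·v_2 = 0.6860·(-1) + 0.5145·1 + 0.5145·(-3) = -1.7150.
u_2 = v_2 + 1.7150·e_1 = (0.1765, 1.8824, -2.1176).
r_{22} = ‖u_2‖ = 2.8388.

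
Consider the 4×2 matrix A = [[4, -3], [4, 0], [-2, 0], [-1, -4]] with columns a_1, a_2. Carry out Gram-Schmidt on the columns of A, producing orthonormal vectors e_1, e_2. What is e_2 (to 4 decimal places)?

e_2 = (-0.4426, 0.1793, -0.0896, -0.8740)

a_1 = (4, 4, -2, -1); ‖a_1‖ = 6.0828, so e_1 = (0.6576, 0.6576, -0.3288, -0.1644).
e_1·a_2 = 0.6576·(-3) + 0.6576·0 + (-0.3288)·0 + (-0.1644)·(-4) = -1.3152.
u_2 = a_2 + 1.3152·e_1 = (-2.1351, 0.8649, -0.4324, -4.2162).
‖u_2‖ = 4.8239, so e_2 = (-0.4426, 0.1793, -0.0896, -0.8740).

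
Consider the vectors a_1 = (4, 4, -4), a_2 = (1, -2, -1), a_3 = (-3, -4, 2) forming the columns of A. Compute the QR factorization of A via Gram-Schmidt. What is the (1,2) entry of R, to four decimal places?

r_{12} = 0.0000

a_1 = (4, 4, -4); ‖a_1‖ = 6.9282, so q_1 = (0.5774, 0.5774, -0.5774).
r_{12} = q_1·a_2 = 0.0000.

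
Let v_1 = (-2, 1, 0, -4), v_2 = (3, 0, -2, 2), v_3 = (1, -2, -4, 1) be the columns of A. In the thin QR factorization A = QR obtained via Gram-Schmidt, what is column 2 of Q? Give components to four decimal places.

v_1 = (-2, 1, 0, -4); ‖v_1‖ = 4.5826, so e_1 = (-0.4364, 0.2182, 0.0000, -0.8729).
e_1·v_2 = (-0.4364)·3 + 0.2182·0 + 0.0000·(-2) + (-0.8729)·2 = -3.0551.
u_2 = v_2 + 3.0551·e_1 = (1.6667, 0.6667, -2.0000, -0.6667).
‖u_2‖ = 2.7689, so e_2 = (0.6019, 0.2408, -0.7223, -0.2408).

e_2 = (0.6019, 0.2408, -0.7223, -0.2408)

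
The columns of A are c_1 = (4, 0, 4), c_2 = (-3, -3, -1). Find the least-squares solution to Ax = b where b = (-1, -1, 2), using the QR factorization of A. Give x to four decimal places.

q_1 = c_1/‖c_1‖ = (4, 0, 4)/5.6569 = (0.7071, 0.0000, 0.7071).
r_{12} = q_1·c_2 = -2.8284.
u_2 = c_2 + 2.8284·q_1 = (-1.0000, -3.0000, 1.0000).
‖u_2‖ = 3.3166, so q_2 = (-0.3015, -0.9045, 0.3015).
Qᵀb = (0.7071, 1.8091).
Back-substitute: x_2 = 1.8091/3.3166 = 0.5455.
x_1 = (0.7071 + 2.8284·0.5455)/5.6569 = 0.3977.

x = (0.3977, 0.5455)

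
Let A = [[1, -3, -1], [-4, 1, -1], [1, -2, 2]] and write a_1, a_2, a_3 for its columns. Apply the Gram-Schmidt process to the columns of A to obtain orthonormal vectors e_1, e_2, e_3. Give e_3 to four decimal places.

e_3 = (-0.5353, 0.0765, 0.8412)

a_1 = (1, -4, 1); ‖a_1‖ = 4.2426, so e_1 = (0.2357, -0.9428, 0.2357).
e_1·a_2 = 0.2357·(-3) + (-0.9428)·1 + 0.2357·(-2) = -2.1213.
u_2 = a_2 + 2.1213·e_1 = (-2.5000, -1.0000, -1.5000).
‖u_2‖ = 3.0822, so e_2 = (-0.8111, -0.3244, -0.4867).
e_1·a_3 = 0.2357·(-1) + (-0.9428)·(-1) + 0.2357·2 = 1.1785; e_2·a_3 = (-0.8111)·(-1) + (-0.3244)·(-1) + (-0.4867)·2 = 0.1622.
u_3 = a_3 − 1.1785·e_1 − 0.1622·e_2 = (-1.1462, 0.1637, 1.8012).
‖u_3‖ = 2.1412, so e_3 = (-0.5353, 0.0765, 0.8412).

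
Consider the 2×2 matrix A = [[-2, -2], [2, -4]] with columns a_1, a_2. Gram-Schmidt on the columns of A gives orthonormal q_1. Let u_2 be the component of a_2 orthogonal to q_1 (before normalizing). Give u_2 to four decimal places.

q_1 = a_1/‖a_1‖ = (-2, 2)/2.8284 = (-0.7071, 0.7071).
r_{12} = q_1·a_2 = -1.4142.
u_2 = a_2 + 1.4142·q_1 = (-3.0000, -3.0000).

u_2 = (-3.0000, -3.0000)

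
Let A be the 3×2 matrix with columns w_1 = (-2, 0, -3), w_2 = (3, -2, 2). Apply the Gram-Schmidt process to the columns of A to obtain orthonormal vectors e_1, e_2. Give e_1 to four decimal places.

e_1 = (-0.5547, 0.0000, -0.8321)

e_1 = w_1/‖w_1‖ = (-2, 0, -3)/3.6056 = (-0.5547, 0.0000, -0.8321).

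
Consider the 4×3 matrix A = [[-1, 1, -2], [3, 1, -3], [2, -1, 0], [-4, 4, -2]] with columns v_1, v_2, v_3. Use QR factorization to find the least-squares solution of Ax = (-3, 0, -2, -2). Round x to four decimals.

x = (0.9579, 1.4617, 1.6496)

v_1 = (-1, 3, 2, -4); ‖v_1‖ = 5.4772, so e_1 = (-0.1826, 0.5477, 0.3651, -0.7303).
e_1·v_2 = (-0.1826)·1 + 0.5477·1 + 0.3651·(-1) + (-0.7303)·4 = -2.9212.
u_2 = v_2 + 2.9212·e_1 = (0.4667, 2.6000, 0.0667, 1.8667).
‖u_2‖ = 3.2352, so e_2 = (0.1442, 0.8037, 0.0206, 0.5770).
e_1·v_3 = (-0.1826)·(-2) + 0.5477·(-3) + 0.3651·0 + (-0.7303)·(-2) = 0.1826; e_2·v_3 = 0.1442·(-2) + 0.8037·(-3) + 0.0206·0 + 0.5770·(-2) = -3.8534.
u_3 = v_3 − 0.1826·e_1 + 3.8534·e_2 = (-1.4108, -0.0032, 0.0127, 0.3567).
‖u_3‖ = 1.4553, so e_3 = (-0.9695, -0.0022, 0.0088, 0.2451).
Qᵀb = (1.2780, -1.6279, 2.4007).
Back-substitute: x_3 = 2.4007/1.4553 = 1.6496.
x_2 = (-1.6279 + 3.8534·1.6496)/3.2352 = 1.4617.
x_1 = (1.2780 + 2.9212·1.4617 − 0.1826·1.6496)/5.4772 = 0.9579.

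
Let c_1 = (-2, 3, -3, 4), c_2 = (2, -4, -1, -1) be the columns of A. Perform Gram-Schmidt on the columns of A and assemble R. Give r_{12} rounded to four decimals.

r_{12} = -2.7578

e_1 = c_1/‖c_1‖ = (-2, 3, -3, 4)/6.1644 = (-0.3244, 0.4867, -0.4867, 0.6489).
r_{12} = e_1·c_2 = -2.7578.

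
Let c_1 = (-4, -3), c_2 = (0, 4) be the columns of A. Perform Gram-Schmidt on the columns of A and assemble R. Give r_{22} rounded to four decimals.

c_1 = (-4, -3); ‖c_1‖ = 5.0000, so q_1 = (-0.8000, -0.6000).
q_1·c_2 = (-0.8000)·0 + (-0.6000)·4 = -2.4000.
u_2 = c_2 + 2.4000·q_1 = (-1.9200, 2.5600).
r_{22} = ‖u_2‖ = 3.2000.

r_{22} = 3.2000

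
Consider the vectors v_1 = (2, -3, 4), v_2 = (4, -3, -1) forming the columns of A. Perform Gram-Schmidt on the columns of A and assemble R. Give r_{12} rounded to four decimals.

r_{12} = 2.4140

q_1 = v_1/‖v_1‖ = (2, -3, 4)/5.3852 = (0.3714, -0.5571, 0.7428).
r_{12} = q_1·v_2 = 2.4140.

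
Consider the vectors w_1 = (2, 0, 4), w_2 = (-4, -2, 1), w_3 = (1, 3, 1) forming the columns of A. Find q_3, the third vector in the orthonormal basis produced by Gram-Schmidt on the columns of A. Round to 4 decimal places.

q_3 = (-0.3980, 0.8955, 0.1990)

w_1 = (2, 0, 4); ‖w_1‖ = 4.4721, so q_1 = (0.4472, 0.0000, 0.8944).
q_1·w_2 = 0.4472·(-4) + 0.0000·(-2) + 0.8944·1 = -0.8944.
u_2 = w_2 + 0.8944·q_1 = (-3.6000, -2.0000, 1.8000).
‖u_2‖ = 4.4944, so q_2 = (-0.8010, -0.4450, 0.4005).
q_1·w_3 = 0.4472·1 + 0.0000·3 + 0.8944·1 = 1.3416; q_2·w_3 = (-0.8010)·1 + (-0.4450)·3 + 0.4005·1 = -1.7355.
u_3 = w_3 − 1.3416·q_1 + 1.7355·q_2 = (-0.9901, 2.2277, 0.4950).
‖u_3‖ = 2.4876, so q_3 = (-0.3980, 0.8955, 0.1990).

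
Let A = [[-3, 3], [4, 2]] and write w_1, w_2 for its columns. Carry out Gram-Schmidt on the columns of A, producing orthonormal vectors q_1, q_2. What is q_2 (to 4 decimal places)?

q_2 = (0.8000, 0.6000)

q_1 = w_1/‖w_1‖ = (-3, 4)/5.0000 = (-0.6000, 0.8000).
r_{12} = q_1·w_2 = -0.2000.
u_2 = w_2 + 0.2000·q_1 = (2.8800, 2.1600).
‖u_2‖ = 3.6000, so q_2 = (0.8000, 0.6000).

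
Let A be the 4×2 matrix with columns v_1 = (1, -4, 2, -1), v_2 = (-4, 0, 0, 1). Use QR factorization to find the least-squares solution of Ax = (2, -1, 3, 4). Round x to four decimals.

x = (0.3324, -0.1375)

v_1 = (1, -4, 2, -1); ‖v_1‖ = 4.6904, so q_1 = (0.2132, -0.8528, 0.4264, -0.2132).
q_1·v_2 = 0.2132·(-4) + (-0.8528)·0 + 0.4264·0 + (-0.2132)·1 = -1.0660.
u_2 = v_2 + 1.0660·q_1 = (-3.7727, -0.9091, 0.4545, 0.7727).
‖u_2‖ = 3.9829, so q_2 = (-0.9472, -0.2282, 0.1141, 0.1940).
Qᵀb = (1.7056, -0.5478).
Back-substitute: x_2 = -0.5478/3.9829 = -0.1375.
x_1 = (1.7056 + 1.0660·(-0.1375))/4.6904 = 0.3324.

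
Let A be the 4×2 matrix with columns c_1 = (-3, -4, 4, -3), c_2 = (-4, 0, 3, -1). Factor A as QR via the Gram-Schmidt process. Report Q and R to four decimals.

c_1 = (-3, -4, 4, -3); ‖c_1‖ = 7.0711, so e_1 = (-0.4243, -0.5657, 0.5657, -0.4243).
e_1·c_2 = (-0.4243)·(-4) + (-0.5657)·0 + 0.5657·3 + (-0.4243)·(-1) = 3.8184.
u_2 = c_2 − 3.8184·e_1 = (-2.3800, 2.1600, 0.8400, 0.6200).
‖u_2‖ = 3.3793, so e_2 = (-0.7043, 0.6392, 0.2486, 0.1835).

Q = [[-0.4243, -0.7043], [-0.5657, 0.6392], [0.5657, 0.2486], [-0.4243, 0.1835]], R = [[7.0711, 3.8184], [0.0000, 3.3793]]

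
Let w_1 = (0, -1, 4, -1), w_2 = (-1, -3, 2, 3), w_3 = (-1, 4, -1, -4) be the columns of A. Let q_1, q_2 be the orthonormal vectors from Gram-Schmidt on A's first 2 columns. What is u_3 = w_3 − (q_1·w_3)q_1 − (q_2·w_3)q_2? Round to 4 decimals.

w_1 = (0, -1, 4, -1); ‖w_1‖ = 4.2426, so q_1 = (0.0000, -0.2357, 0.9428, -0.2357).
q_1·w_2 = 0.0000·(-1) + (-0.2357)·(-3) + 0.9428·2 + (-0.2357)·3 = 1.8856.
u_2 = w_2 − 1.8856·q_1 = (-1.0000, -2.5556, 0.2222, 3.4444).
‖u_2‖ = 4.4096, so q_2 = (-0.2268, -0.5795, 0.0504, 0.7811).
q_1·w_3 = 0.0000·(-1) + (-0.2357)·4 + 0.9428·(-1) + (-0.2357)·(-4) = -0.9428; q_2·w_3 = (-0.2268)·(-1) + (-0.5795)·4 + 0.0504·(-1) + 0.7811·(-4) = -5.2663.
u_3 = w_3 + 0.9428·q_1 + 5.2663·q_2 = (-2.1943, 0.7257, 0.1543, -0.1086).

u_3 = (-2.1943, 0.7257, 0.1543, -0.1086)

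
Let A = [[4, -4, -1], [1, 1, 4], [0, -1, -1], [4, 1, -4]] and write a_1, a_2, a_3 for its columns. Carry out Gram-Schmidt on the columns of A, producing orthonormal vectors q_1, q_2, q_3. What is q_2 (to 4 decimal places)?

q_2 = (-0.6810, 0.3405, -0.2554, 0.5959)

a_1 = (4, 1, 0, 4); ‖a_1‖ = 5.7446, so q_1 = (0.6963, 0.1741, 0.0000, 0.6963).
q_1·a_2 = 0.6963·(-4) + 0.1741·1 + 0.0000·(-1) + 0.6963·1 = -1.9149.
u_2 = a_2 + 1.9149·q_1 = (-2.6667, 1.3333, -1.0000, 2.3333).
‖u_2‖ = 3.9158, so q_2 = (-0.6810, 0.3405, -0.2554, 0.5959).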